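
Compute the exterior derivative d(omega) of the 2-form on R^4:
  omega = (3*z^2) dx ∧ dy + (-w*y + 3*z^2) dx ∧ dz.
d(omega) = (w + 6*z) dx ∧ dy ∧ dz + (-y) dx ∧ dz ∧ dw

For a 2-form omega = sum_{i<j} g_{ij} dx_i ∧ dx_j, the exterior derivative is
  d(omega) = sum_{i<j} d(g_{ij}) ∧ dx_i ∧ dx_j = sum_{i<j, k} (∂g_{ij}/∂x_k) dx_k ∧ dx_i ∧ dx_j.
Expand each term, using dx_k ∧ dx_i ∧ dx_j = sgn(permutation) dx_{(a)} ∧ dx_{(b)} ∧ dx_{(c)} with (a < b < c) sorted:
  d(3*z^2) includes (∂/∂z)(3*z^2) dz = (6*z) dz, which multiplied by dx ∧ dy gives (6*z) dx ∧ dy ∧ dz
  d(-w*y + 3*z^2) includes (∂/∂y)(-w*y + 3*z^2) dy = (-w) dy, which multiplied by dx ∧ dz gives (w) dx ∧ dy ∧ dz
  d(-w*y + 3*z^2) includes (∂/∂w)(-w*y + 3*z^2) dw = (-y) dw, which multiplied by dx ∧ dz gives (-y) dx ∧ dz ∧ dw
Collecting like 3-forms: d(omega) = (w + 6*z) dx ∧ dy ∧ dz + (-y) dx ∧ dz ∧ dw.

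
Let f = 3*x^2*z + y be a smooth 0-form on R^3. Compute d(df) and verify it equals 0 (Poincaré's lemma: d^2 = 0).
d(df) = 0

Step 1: df = sum_i (∂f/∂x_i) dx_i = (6*x*z) dx + (1) dy + (3*x^2) dz.
Step 2: Apply d again. Using the 1-form formula, the coefficient of dx ∧ dy in d(df) is ∂^2 f/∂x ∂y - ∂^2 f/∂y ∂x = (0) - (0) = 0 (equality of mixed partials for smooth f).
Similarly for dx ∧ dz and dy ∧ dz — all coefficients vanish. So d(df) = 0.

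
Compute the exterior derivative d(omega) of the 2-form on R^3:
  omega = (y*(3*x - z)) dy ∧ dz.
d(omega) = (3*y) dx ∧ dy ∧ dz

For a 2-form omega = sum_{i<j} g_{ij} dx_i ∧ dx_j, the exterior derivative is
  d(omega) = sum_{i<j} d(g_{ij}) ∧ dx_i ∧ dx_j = sum_{i<j, k} (∂g_{ij}/∂x_k) dx_k ∧ dx_i ∧ dx_j.
Expand each term, using dx_k ∧ dx_i ∧ dx_j = sgn(permutation) dx_{(a)} ∧ dx_{(b)} ∧ dx_{(c)} with (a < b < c) sorted:
  d(y*(3*x - z)) includes (∂/∂x)(y*(3*x - z)) dx = (3*y) dx, which multiplied by dy ∧ dz gives (3*y) dx ∧ dy ∧ dz
Collecting like 3-forms: d(omega) = (3*y) dx ∧ dy ∧ dz.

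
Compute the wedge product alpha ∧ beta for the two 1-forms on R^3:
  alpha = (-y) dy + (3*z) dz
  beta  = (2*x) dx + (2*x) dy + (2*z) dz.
alpha ∧ beta = (2*x*y) dx ∧ dy + (-2*z*(3*x + y)) dy ∧ dz + (-6*x*z) dx ∧ dz

Distribute the wedge, using dx_i ∧ dx_j = -dx_j ∧ dx_i and dx_i ∧ dx_i = 0. For each pair (i, j) with i < j, the coefficient of dx_i ∧ dx_j in alpha ∧ beta is (alpha_i * beta_j - alpha_j * beta_i). Collecting: alpha ∧ beta = (2*x*y) dx ∧ dy + (-2*z*(3*x + y)) dy ∧ dz + (-6*x*z) dx ∧ dz.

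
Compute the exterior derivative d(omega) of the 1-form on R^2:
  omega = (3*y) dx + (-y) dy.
d(omega) = (-3) dx ∧ dy

For a 1-form omega = sum_i f_i dx_i, the exterior derivative is
  d(omega) = sum_{i < j} (∂f_j/∂x_i - ∂f_i/∂x_j) dx_i ∧ dx_j.
  coefficient of dx ∧ dy: ∂f_2/∂x - ∂f_1/∂y = ∂(-y)/∂x - ∂(3*y)/∂y = -3
Assembling: d(omega) = (-3) dx ∧ dy.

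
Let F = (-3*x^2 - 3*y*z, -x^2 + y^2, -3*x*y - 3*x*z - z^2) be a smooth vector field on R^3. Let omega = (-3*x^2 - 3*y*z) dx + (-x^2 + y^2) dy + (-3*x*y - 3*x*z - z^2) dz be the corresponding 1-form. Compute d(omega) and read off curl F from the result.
d(omega) = (-3*x) dy ∧ dz + (3*z) dz ∧ dx + (-2*x + 3*z) dx ∧ dy; curl F = (-3*x, 3*z, -2*x + 3*z)

d omega = sum_{i<j} (∂f_j/∂x_i - ∂f_i/∂x_j) dx_i ∧ dx_j. Under the identification (dy ∧ dz, dz ∧ dx, dx ∧ dy) ↔ (e_x, e_y, e_z), the coefficients are exactly the components of curl F. Compute:
  ∂R/∂y - ∂Q/∂z = (-3*x) - (0) = -3*x
  ∂P/∂z - ∂R/∂x = (-3*y) - (-3*y - 3*z) = 3*z
  ∂Q/∂x - ∂P/∂y = (-2*x) - (-3*z) = -2*x + 3*z.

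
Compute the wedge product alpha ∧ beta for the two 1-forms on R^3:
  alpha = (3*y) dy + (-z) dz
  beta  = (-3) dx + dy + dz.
alpha ∧ beta = (9*y) dx ∧ dy + (3*y + z) dy ∧ dz + (-3*z) dx ∧ dz

Distribute the wedge, using dx_i ∧ dx_j = -dx_j ∧ dx_i and dx_i ∧ dx_i = 0. For each pair (i, j) with i < j, the coefficient of dx_i ∧ dx_j in alpha ∧ beta is (alpha_i * beta_j - alpha_j * beta_i). Collecting: alpha ∧ beta = (9*y) dx ∧ dy + (3*y + z) dy ∧ dz + (-3*z) dx ∧ dz.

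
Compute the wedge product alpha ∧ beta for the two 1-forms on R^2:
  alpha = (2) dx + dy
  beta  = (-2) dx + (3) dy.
alpha ∧ beta = (8) dx ∧ dy

Distribute the wedge, using dx_i ∧ dx_j = -dx_j ∧ dx_i and dx_i ∧ dx_i = 0. For each pair (i, j) with i < j, the coefficient of dx_i ∧ dx_j in alpha ∧ beta is (alpha_i * beta_j - alpha_j * beta_i). Collecting: alpha ∧ beta = (8) dx ∧ dy.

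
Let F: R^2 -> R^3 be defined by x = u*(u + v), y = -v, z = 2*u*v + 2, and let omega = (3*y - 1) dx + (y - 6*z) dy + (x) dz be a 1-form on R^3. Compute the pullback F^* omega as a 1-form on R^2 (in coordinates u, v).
F^* omega = (2*u^2*v + 2*u*v^2 - 6*u*v - 2*u - 3*v^2 - v) du + (2*u^3 + 2*u^2*v + 9*u*v - u + v + 12) dv

Using F^*(f dg) = (f ∘ F) d(g ∘ F), substitute each coordinate x_i by F_i(u, v) in f_i, and replace dx_i by d F_i = (∂F_i/∂u) du + (∂F_i/∂v) dv.
  For the x component: f_1(F) = -3*v - 1; d F_1 = (2*u + v) du + (u) dv
  For the y component: f_2(F) = -12*u*v - v - 12; d F_2 = (0) du + (-1) dv
  For the z component: f_3(F) = u*(u + v); d F_3 = (2*v) du + (2*u) dv
Combining and collecting du, dv coefficients:
  coeff of du: 2*u^2*v + 2*u*v^2 - 6*u*v - 2*u - 3*v^2 - v
  coeff of dv: 2*u^3 + 2*u^2*v + 9*u*v - u + v + 12
F^* omega = (2*u^2*v + 2*u*v^2 - 6*u*v - 2*u - 3*v^2 - v) du + (2*u^3 + 2*u^2*v + 9*u*v - u + v + 12) dv.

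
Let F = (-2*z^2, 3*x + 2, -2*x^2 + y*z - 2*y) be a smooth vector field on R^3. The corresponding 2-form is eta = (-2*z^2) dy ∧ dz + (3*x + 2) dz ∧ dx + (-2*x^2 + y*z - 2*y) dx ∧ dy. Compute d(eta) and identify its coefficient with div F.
d(eta) = (y) dx ∧ dy ∧ dz; div F = y

For a 2-form in R^3 of the form above, applying d gives a 3-form with coefficient ∂P/∂x + ∂Q/∂y + ∂R/∂z:
  ∂P/∂x = 0
  ∂Q/∂y = 0
  ∂R/∂z = y
Sum = y, which is exactly div F.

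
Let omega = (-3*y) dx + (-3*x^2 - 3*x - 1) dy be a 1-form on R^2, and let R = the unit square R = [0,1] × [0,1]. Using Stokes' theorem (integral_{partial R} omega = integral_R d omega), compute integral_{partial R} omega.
integral_(partial R) omega = -3

Stokes: integral_partial_R omega = integral_R d omega with d omega = (∂Q/∂x - ∂P/∂y) dx ∧ dy.
  ∂Q/∂x = -6*x - 3
  ∂P/∂y = -3
  integrand = ∂Q/∂x - ∂P/∂y = -6*x.
Integrating over R: integral_0^1 integral_0^1 (-6*x) dx dy = -3.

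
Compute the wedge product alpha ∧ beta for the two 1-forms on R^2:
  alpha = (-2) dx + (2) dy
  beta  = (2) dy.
alpha ∧ beta = (-4) dx ∧ dy

Distribute the wedge, using dx_i ∧ dx_j = -dx_j ∧ dx_i and dx_i ∧ dx_i = 0. For each pair (i, j) with i < j, the coefficient of dx_i ∧ dx_j in alpha ∧ beta is (alpha_i * beta_j - alpha_j * beta_i). Collecting: alpha ∧ beta = (-4) dx ∧ dy.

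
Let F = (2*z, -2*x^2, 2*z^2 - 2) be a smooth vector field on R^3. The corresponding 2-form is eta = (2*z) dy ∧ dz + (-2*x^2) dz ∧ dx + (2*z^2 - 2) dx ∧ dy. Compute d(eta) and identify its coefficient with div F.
d(eta) = (4*z) dx ∧ dy ∧ dz; div F = 4*z

For a 2-form in R^3 of the form above, applying d gives a 3-form with coefficient ∂P/∂x + ∂Q/∂y + ∂R/∂z:
  ∂P/∂x = 0
  ∂Q/∂y = 0
  ∂R/∂z = 4*z
Sum = 4*z, which is exactly div F.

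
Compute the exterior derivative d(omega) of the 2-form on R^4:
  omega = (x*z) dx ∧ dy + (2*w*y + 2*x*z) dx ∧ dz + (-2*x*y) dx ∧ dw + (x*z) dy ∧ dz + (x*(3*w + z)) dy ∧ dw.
d(omega) = (-2*w + x + z) dx ∧ dy ∧ dz + (2*y) dx ∧ dz ∧ dw + (3*w + 2*x + z) dx ∧ dy ∧ dw + (-x) dy ∧ dz ∧ dw

For a 2-form omega = sum_{i<j} g_{ij} dx_i ∧ dx_j, the exterior derivative is
  d(omega) = sum_{i<j} d(g_{ij}) ∧ dx_i ∧ dx_j = sum_{i<j, k} (∂g_{ij}/∂x_k) dx_k ∧ dx_i ∧ dx_j.
Expand each term, using dx_k ∧ dx_i ∧ dx_j = sgn(permutation) dx_{(a)} ∧ dx_{(b)} ∧ dx_{(c)} with (a < b < c) sorted:
  d(x*z) includes (∂/∂z)(x*z) dz = (x) dz, which multiplied by dx ∧ dy gives (x) dx ∧ dy ∧ dz
  d(2*w*y + 2*x*z) includes (∂/∂y)(2*w*y + 2*x*z) dy = (2*w) dy, which multiplied by dx ∧ dz gives (-2*w) dx ∧ dy ∧ dz
  d(2*w*y + 2*x*z) includes (∂/∂w)(2*w*y + 2*x*z) dw = (2*y) dw, which multiplied by dx ∧ dz gives (2*y) dx ∧ dz ∧ dw
  d(-2*x*y) includes (∂/∂y)(-2*x*y) dy = (-2*x) dy, which multiplied by dx ∧ dw gives (2*x) dx ∧ dy ∧ dw
  d(x*z) includes (∂/∂x)(x*z) dx = (z) dx, which multiplied by dy ∧ dz gives (z) dx ∧ dy ∧ dz
  d(x*(3*w + z)) includes (∂/∂x)(x*(3*w + z)) dx = (3*w + z) dx, which multiplied by dy ∧ dw gives (3*w + z) dx ∧ dy ∧ dw
  d(x*(3*w + z)) includes (∂/∂z)(x*(3*w + z)) dz = (x) dz, which multiplied by dy ∧ dw gives (-x) dy ∧ dz ∧ dw
Collecting like 3-forms: d(omega) = (-2*w + x + z) dx ∧ dy ∧ dz + (2*y) dx ∧ dz ∧ dw + (3*w + 2*x + z) dx ∧ dy ∧ dw + (-x) dy ∧ dz ∧ dw.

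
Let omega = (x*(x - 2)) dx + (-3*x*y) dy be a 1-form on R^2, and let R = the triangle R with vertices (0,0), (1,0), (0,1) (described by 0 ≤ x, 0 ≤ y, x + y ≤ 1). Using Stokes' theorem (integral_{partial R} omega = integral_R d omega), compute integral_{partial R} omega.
integral_(partial R) omega = -1/2

Stokes: integral_partial_R omega = integral_R d omega with d omega = (∂Q/∂x - ∂P/∂y) dx ∧ dy.
  ∂Q/∂x = -3*y
  ∂P/∂y = 0
  integrand = ∂Q/∂x - ∂P/∂y = -3*y.
Integrating over R: integral_0^1 integral_0^{1-x} (-3*y) dy dx = -1/2.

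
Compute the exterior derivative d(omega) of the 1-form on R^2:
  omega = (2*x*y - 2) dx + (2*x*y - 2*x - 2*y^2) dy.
d(omega) = (-2*x + 2*y - 2) dx ∧ dy

For a 1-form omega = sum_i f_i dx_i, the exterior derivative is
  d(omega) = sum_{i < j} (∂f_j/∂x_i - ∂f_i/∂x_j) dx_i ∧ dx_j.
  coefficient of dx ∧ dy: ∂f_2/∂x - ∂f_1/∂y = ∂(2*x*y - 2*x - 2*y^2)/∂x - ∂(2*x*y - 2)/∂y = -2*x + 2*y - 2
Assembling: d(omega) = (-2*x + 2*y - 2) dx ∧ dy.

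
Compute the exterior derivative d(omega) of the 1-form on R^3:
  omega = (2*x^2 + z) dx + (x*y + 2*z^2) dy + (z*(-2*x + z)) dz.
d(omega) = (y) dx ∧ dy + (-2*z - 1) dx ∧ dz + (-4*z) dy ∧ dz

For a 1-form omega = sum_i f_i dx_i, the exterior derivative is
  d(omega) = sum_{i < j} (∂f_j/∂x_i - ∂f_i/∂x_j) dx_i ∧ dx_j.
  coefficient of dx ∧ dy: ∂f_2/∂x - ∂f_1/∂y = ∂(x*y + 2*z^2)/∂x - ∂(2*x^2 + z)/∂y = y
  coefficient of dx ∧ dz: ∂f_3/∂x - ∂f_1/∂z = ∂(z*(-2*x + z))/∂x - ∂(2*x^2 + z)/∂z = -2*z - 1
  coefficient of dy ∧ dz: ∂f_3/∂y - ∂f_2/∂z = ∂(z*(-2*x + z))/∂y - ∂(x*y + 2*z^2)/∂z = -4*z
Assembling: d(omega) = (y) dx ∧ dy + (-2*z - 1) dx ∧ dz + (-4*z) dy ∧ dz.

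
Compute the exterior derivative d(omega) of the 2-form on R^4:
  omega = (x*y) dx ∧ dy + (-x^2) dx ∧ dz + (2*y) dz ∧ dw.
d(omega) = (2) dy ∧ dz ∧ dw

For a 2-form omega = sum_{i<j} g_{ij} dx_i ∧ dx_j, the exterior derivative is
  d(omega) = sum_{i<j} d(g_{ij}) ∧ dx_i ∧ dx_j = sum_{i<j, k} (∂g_{ij}/∂x_k) dx_k ∧ dx_i ∧ dx_j.
Expand each term, using dx_k ∧ dx_i ∧ dx_j = sgn(permutation) dx_{(a)} ∧ dx_{(b)} ∧ dx_{(c)} with (a < b < c) sorted:
  d(2*y) includes (∂/∂y)(2*y) dy = (2) dy, which multiplied by dz ∧ dw gives (2) dy ∧ dz ∧ dw
Collecting like 3-forms: d(omega) = (2) dy ∧ dz ∧ dw.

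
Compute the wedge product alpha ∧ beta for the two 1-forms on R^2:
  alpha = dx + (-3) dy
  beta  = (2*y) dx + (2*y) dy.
alpha ∧ beta = (8*y) dx ∧ dy

Distribute the wedge, using dx_i ∧ dx_j = -dx_j ∧ dx_i and dx_i ∧ dx_i = 0. For each pair (i, j) with i < j, the coefficient of dx_i ∧ dx_j in alpha ∧ beta is (alpha_i * beta_j - alpha_j * beta_i). Collecting: alpha ∧ beta = (8*y) dx ∧ dy.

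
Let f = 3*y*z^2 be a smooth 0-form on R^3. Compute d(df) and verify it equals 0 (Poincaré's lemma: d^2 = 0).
d(df) = 0

Step 1: df = sum_i (∂f/∂x_i) dx_i = (0) dx + (3*z^2) dy + (6*y*z) dz.
Step 2: Apply d again. Using the 1-form formula, the coefficient of dx ∧ dy in d(df) is ∂^2 f/∂x ∂y - ∂^2 f/∂y ∂x = (0) - (0) = 0 (equality of mixed partials for smooth f).
Similarly for dx ∧ dz and dy ∧ dz — all coefficients vanish. So d(df) = 0.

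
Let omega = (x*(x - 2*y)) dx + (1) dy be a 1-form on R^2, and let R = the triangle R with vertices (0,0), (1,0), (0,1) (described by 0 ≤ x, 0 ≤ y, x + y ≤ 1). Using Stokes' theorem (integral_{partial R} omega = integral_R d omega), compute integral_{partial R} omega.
integral_(partial R) omega = 1/3

Stokes: integral_partial_R omega = integral_R d omega with d omega = (∂Q/∂x - ∂P/∂y) dx ∧ dy.
  ∂Q/∂x = 0
  ∂P/∂y = -2*x
  integrand = ∂Q/∂x - ∂P/∂y = 2*x.
Integrating over R: integral_0^1 integral_0^{1-x} (2*x) dy dx = 1/3.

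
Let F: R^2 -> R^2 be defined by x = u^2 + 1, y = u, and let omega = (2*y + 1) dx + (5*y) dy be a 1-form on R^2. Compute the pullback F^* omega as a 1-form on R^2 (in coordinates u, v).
F^* omega = (u*(4*u + 7)) du

Using F^*(f dg) = (f ∘ F) d(g ∘ F), substitute each coordinate x_i by F_i(u, v) in f_i, and replace dx_i by d F_i = (∂F_i/∂u) du + (∂F_i/∂v) dv.
  For the x component: f_1(F) = 2*u + 1; d F_1 = (2*u) du + (0) dv
  For the y component: f_2(F) = 5*u; d F_2 = (1) du + (0) dv
Combining and collecting du, dv coefficients:
  coeff of du: u*(4*u + 7)
  coeff of dv: 0
F^* omega = (u*(4*u + 7)) du.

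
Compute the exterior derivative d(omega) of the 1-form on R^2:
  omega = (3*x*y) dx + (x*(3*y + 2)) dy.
d(omega) = (-3*x + 3*y + 2) dx ∧ dy

For a 1-form omega = sum_i f_i dx_i, the exterior derivative is
  d(omega) = sum_{i < j} (∂f_j/∂x_i - ∂f_i/∂x_j) dx_i ∧ dx_j.
  coefficient of dx ∧ dy: ∂f_2/∂x - ∂f_1/∂y = ∂(x*(3*y + 2))/∂x - ∂(3*x*y)/∂y = -3*x + 3*y + 2
Assembling: d(omega) = (-3*x + 3*y + 2) dx ∧ dy.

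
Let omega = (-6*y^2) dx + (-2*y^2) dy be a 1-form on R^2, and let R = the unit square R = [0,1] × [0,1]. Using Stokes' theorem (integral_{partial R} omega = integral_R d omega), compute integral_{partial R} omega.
integral_(partial R) omega = 6

Stokes: integral_partial_R omega = integral_R d omega with d omega = (∂Q/∂x - ∂P/∂y) dx ∧ dy.
  ∂Q/∂x = 0
  ∂P/∂y = -12*y
  integrand = ∂Q/∂x - ∂P/∂y = 12*y.
Integrating over R: integral_0^1 integral_0^1 (12*y) dx dy = 6.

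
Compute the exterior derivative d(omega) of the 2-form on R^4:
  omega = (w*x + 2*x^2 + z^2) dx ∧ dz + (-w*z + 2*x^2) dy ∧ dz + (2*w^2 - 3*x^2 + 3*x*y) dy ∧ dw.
d(omega) = (x) dx ∧ dz ∧ dw + (4*x) dx ∧ dy ∧ dz + (-z) dy ∧ dz ∧ dw + (-6*x + 3*y) dx ∧ dy ∧ dw

For a 2-form omega = sum_{i<j} g_{ij} dx_i ∧ dx_j, the exterior derivative is
  d(omega) = sum_{i<j} d(g_{ij}) ∧ dx_i ∧ dx_j = sum_{i<j, k} (∂g_{ij}/∂x_k) dx_k ∧ dx_i ∧ dx_j.
Expand each term, using dx_k ∧ dx_i ∧ dx_j = sgn(permutation) dx_{(a)} ∧ dx_{(b)} ∧ dx_{(c)} with (a < b < c) sorted:
  d(w*x + 2*x^2 + z^2) includes (∂/∂w)(w*x + 2*x^2 + z^2) dw = (x) dw, which multiplied by dx ∧ dz gives (x) dx ∧ dz ∧ dw
  d(-w*z + 2*x^2) includes (∂/∂x)(-w*z + 2*x^2) dx = (4*x) dx, which multiplied by dy ∧ dz gives (4*x) dx ∧ dy ∧ dz
  d(-w*z + 2*x^2) includes (∂/∂w)(-w*z + 2*x^2) dw = (-z) dw, which multiplied by dy ∧ dz gives (-z) dy ∧ dz ∧ dw
  d(2*w^2 - 3*x^2 + 3*x*y) includes (∂/∂x)(2*w^2 - 3*x^2 + 3*x*y) dx = (-6*x + 3*y) dx, which multiplied by dy ∧ dw gives (-6*x + 3*y) dx ∧ dy ∧ dw
Collecting like 3-forms: d(omega) = (x) dx ∧ dz ∧ dw + (4*x) dx ∧ dy ∧ dz + (-z) dy ∧ dz ∧ dw + (-6*x + 3*y) dx ∧ dy ∧ dw.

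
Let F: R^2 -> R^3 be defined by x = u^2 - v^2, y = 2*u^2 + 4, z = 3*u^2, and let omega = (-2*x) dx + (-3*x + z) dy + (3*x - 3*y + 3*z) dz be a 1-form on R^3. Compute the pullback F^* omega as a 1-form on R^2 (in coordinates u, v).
F^* omega = (2*u*(16*u^2 - v^2 - 36)) du + (4*v*(u^2 - v^2)) dv

Using F^*(f dg) = (f ∘ F) d(g ∘ F), substitute each coordinate x_i by F_i(u, v) in f_i, and replace dx_i by d F_i = (∂F_i/∂u) du + (∂F_i/∂v) dv.
  For the x component: f_1(F) = -2*u^2 + 2*v^2; d F_1 = (2*u) du + (-2*v) dv
  For the y component: f_2(F) = 3*v^2; d F_2 = (4*u) du + (0) dv
  For the z component: f_3(F) = 6*u^2 - 3*v^2 - 12; d F_3 = (6*u) du + (0) dv
Combining and collecting du, dv coefficients:
  coeff of du: 2*u*(16*u^2 - v^2 - 36)
  coeff of dv: 4*v*(u^2 - v^2)
F^* omega = (2*u*(16*u^2 - v^2 - 36)) du + (4*v*(u^2 - v^2)) dv.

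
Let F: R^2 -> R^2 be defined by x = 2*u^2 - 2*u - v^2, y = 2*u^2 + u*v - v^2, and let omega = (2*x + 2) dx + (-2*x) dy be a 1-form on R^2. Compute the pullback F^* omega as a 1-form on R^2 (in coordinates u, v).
F^* omega = (-4*u^2*v - 8*u^2 + 4*u*v + 16*u + 2*v^3 + 4*v^2 - 4) du + (-4*u^3 + 4*u^2 + 2*u*v^2 - 4*v) dv

Using F^*(f dg) = (f ∘ F) d(g ∘ F), substitute each coordinate x_i by F_i(u, v) in f_i, and replace dx_i by d F_i = (∂F_i/∂u) du + (∂F_i/∂v) dv.
  For the x component: f_1(F) = 4*u^2 - 4*u - 2*v^2 + 2; d F_1 = (4*u - 2) du + (-2*v) dv
  For the y component: f_2(F) = -4*u^2 + 4*u + 2*v^2; d F_2 = (4*u + v) du + (u - 2*v) dv
Combining and collecting du, dv coefficients:
  coeff of du: -4*u^2*v - 8*u^2 + 4*u*v + 16*u + 2*v^3 + 4*v^2 - 4
  coeff of dv: -4*u^3 + 4*u^2 + 2*u*v^2 - 4*v
F^* omega = (-4*u^2*v - 8*u^2 + 4*u*v + 16*u + 2*v^3 + 4*v^2 - 4) du + (-4*u^3 + 4*u^2 + 2*u*v^2 - 4*v) dv.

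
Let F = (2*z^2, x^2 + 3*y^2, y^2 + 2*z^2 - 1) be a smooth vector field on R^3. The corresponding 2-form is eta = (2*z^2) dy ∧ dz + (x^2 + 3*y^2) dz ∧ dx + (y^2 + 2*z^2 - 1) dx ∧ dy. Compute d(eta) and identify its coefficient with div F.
d(eta) = (6*y + 4*z) dx ∧ dy ∧ dz; div F = 6*y + 4*z

For a 2-form in R^3 of the form above, applying d gives a 3-form with coefficient ∂P/∂x + ∂Q/∂y + ∂R/∂z:
  ∂P/∂x = 0
  ∂Q/∂y = 6*y
  ∂R/∂z = 4*z
Sum = 6*y + 4*z, which is exactly div F.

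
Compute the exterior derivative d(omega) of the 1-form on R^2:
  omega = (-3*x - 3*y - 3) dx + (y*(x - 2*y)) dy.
d(omega) = (y + 3) dx ∧ dy

For a 1-form omega = sum_i f_i dx_i, the exterior derivative is
  d(omega) = sum_{i < j} (∂f_j/∂x_i - ∂f_i/∂x_j) dx_i ∧ dx_j.
  coefficient of dx ∧ dy: ∂f_2/∂x - ∂f_1/∂y = ∂(y*(x - 2*y))/∂x - ∂(-3*x - 3*y - 3)/∂y = y + 3
Assembling: d(omega) = (y + 3) dx ∧ dy.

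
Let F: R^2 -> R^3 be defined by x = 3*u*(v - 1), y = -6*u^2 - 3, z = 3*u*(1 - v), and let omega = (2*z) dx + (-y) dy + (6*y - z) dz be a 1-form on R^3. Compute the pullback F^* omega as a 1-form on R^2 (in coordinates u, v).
F^* omega = (-72*u^3 + 108*u^2*v - 108*u^2 - 27*u*v^2 + 54*u*v - 63*u + 54*v - 54) du + (27*u*(4*u^2 - u*v + u + 2)) dv

Using F^*(f dg) = (f ∘ F) d(g ∘ F), substitute each coordinate x_i by F_i(u, v) in f_i, and replace dx_i by d F_i = (∂F_i/∂u) du + (∂F_i/∂v) dv.
  For the x component: f_1(F) = 6*u*(1 - v); d F_1 = (3*v - 3) du + (3*u) dv
  For the y component: f_2(F) = 6*u^2 + 3; d F_2 = (-12*u) du + (0) dv
  For the z component: f_3(F) = -36*u^2 + 3*u*v - 3*u - 18; d F_3 = (3 - 3*v) du + (-3*u) dv
Combining and collecting du, dv coefficients:
  coeff of du: -72*u^3 + 108*u^2*v - 108*u^2 - 27*u*v^2 + 54*u*v - 63*u + 54*v - 54
  coeff of dv: 27*u*(4*u^2 - u*v + u + 2)
F^* omega = (-72*u^3 + 108*u^2*v - 108*u^2 - 27*u*v^2 + 54*u*v - 63*u + 54*v - 54) du + (27*u*(4*u^2 - u*v + u + 2)) dv.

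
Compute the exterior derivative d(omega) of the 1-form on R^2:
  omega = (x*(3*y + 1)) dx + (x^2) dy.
d(omega) = (-x) dx ∧ dy

For a 1-form omega = sum_i f_i dx_i, the exterior derivative is
  d(omega) = sum_{i < j} (∂f_j/∂x_i - ∂f_i/∂x_j) dx_i ∧ dx_j.
  coefficient of dx ∧ dy: ∂f_2/∂x - ∂f_1/∂y = ∂(x^2)/∂x - ∂(x*(3*y + 1))/∂y = -x
Assembling: d(omega) = (-x) dx ∧ dy.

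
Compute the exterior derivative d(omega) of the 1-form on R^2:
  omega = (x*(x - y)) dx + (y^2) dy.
d(omega) = (x) dx ∧ dy

For a 1-form omega = sum_i f_i dx_i, the exterior derivative is
  d(omega) = sum_{i < j} (∂f_j/∂x_i - ∂f_i/∂x_j) dx_i ∧ dx_j.
  coefficient of dx ∧ dy: ∂f_2/∂x - ∂f_1/∂y = ∂(y^2)/∂x - ∂(x*(x - y))/∂y = x
Assembling: d(omega) = (x) dx ∧ dy.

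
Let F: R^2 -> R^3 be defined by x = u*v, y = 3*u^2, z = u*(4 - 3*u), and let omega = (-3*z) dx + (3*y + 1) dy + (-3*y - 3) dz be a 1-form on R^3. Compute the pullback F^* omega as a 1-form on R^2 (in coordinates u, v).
F^* omega = (108*u^3 + 9*u^2*v - 36*u^2 - 12*u*v + 24*u - 12) du + (u^2*(9*u - 12)) dv

Using F^*(f dg) = (f ∘ F) d(g ∘ F), substitute each coordinate x_i by F_i(u, v) in f_i, and replace dx_i by d F_i = (∂F_i/∂u) du + (∂F_i/∂v) dv.
  For the x component: f_1(F) = 3*u*(3*u - 4); d F_1 = (v) du + (u) dv
  For the y component: f_2(F) = 9*u^2 + 1; d F_2 = (6*u) du + (0) dv
  For the z component: f_3(F) = -9*u^2 - 3; d F_3 = (4 - 6*u) du + (0) dv
Combining and collecting du, dv coefficients:
  coeff of du: 108*u^3 + 9*u^2*v - 36*u^2 - 12*u*v + 24*u - 12
  coeff of dv: u^2*(9*u - 12)
F^* omega = (108*u^3 + 9*u^2*v - 36*u^2 - 12*u*v + 24*u - 12) du + (u^2*(9*u - 12)) dv.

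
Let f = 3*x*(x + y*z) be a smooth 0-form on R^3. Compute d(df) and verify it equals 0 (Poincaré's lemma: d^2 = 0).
d(df) = 0

Step 1: df = sum_i (∂f/∂x_i) dx_i = (6*x + 3*y*z) dx + (3*x*z) dy + (3*x*y) dz.
Step 2: Apply d again. Using the 1-form formula, the coefficient of dx ∧ dy in d(df) is ∂^2 f/∂x ∂y - ∂^2 f/∂y ∂x = (3*z) - (3*z) = 0 (equality of mixed partials for smooth f).
Similarly for dx ∧ dz and dy ∧ dz — all coefficients vanish. So d(df) = 0.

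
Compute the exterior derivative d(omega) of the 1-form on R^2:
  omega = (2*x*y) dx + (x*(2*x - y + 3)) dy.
d(omega) = (2*x - y + 3) dx ∧ dy

For a 1-form omega = sum_i f_i dx_i, the exterior derivative is
  d(omega) = sum_{i < j} (∂f_j/∂x_i - ∂f_i/∂x_j) dx_i ∧ dx_j.
  coefficient of dx ∧ dy: ∂f_2/∂x - ∂f_1/∂y = ∂(x*(2*x - y + 3))/∂x - ∂(2*x*y)/∂y = 2*x - y + 3
Assembling: d(omega) = (2*x - y + 3) dx ∧ dy.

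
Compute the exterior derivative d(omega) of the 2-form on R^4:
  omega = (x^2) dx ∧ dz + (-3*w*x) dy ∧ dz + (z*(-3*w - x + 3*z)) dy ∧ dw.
d(omega) = (-3*w) dx ∧ dy ∧ dz + (3*w - 2*x - 6*z) dy ∧ dz ∧ dw + (-z) dx ∧ dy ∧ dw

For a 2-form omega = sum_{i<j} g_{ij} dx_i ∧ dx_j, the exterior derivative is
  d(omega) = sum_{i<j} d(g_{ij}) ∧ dx_i ∧ dx_j = sum_{i<j, k} (∂g_{ij}/∂x_k) dx_k ∧ dx_i ∧ dx_j.
Expand each term, using dx_k ∧ dx_i ∧ dx_j = sgn(permutation) dx_{(a)} ∧ dx_{(b)} ∧ dx_{(c)} with (a < b < c) sorted:
  d(-3*w*x) includes (∂/∂x)(-3*w*x) dx = (-3*w) dx, which multiplied by dy ∧ dz gives (-3*w) dx ∧ dy ∧ dz
  d(-3*w*x) includes (∂/∂w)(-3*w*x) dw = (-3*x) dw, which multiplied by dy ∧ dz gives (-3*x) dy ∧ dz ∧ dw
  d(z*(-3*w - x + 3*z)) includes (∂/∂x)(z*(-3*w - x + 3*z)) dx = (-z) dx, which multiplied by dy ∧ dw gives (-z) dx ∧ dy ∧ dw
  d(z*(-3*w - x + 3*z)) includes (∂/∂z)(z*(-3*w - x + 3*z)) dz = (-3*w - x + 6*z) dz, which multiplied by dy ∧ dw gives (3*w + x - 6*z) dy ∧ dz ∧ dw
Collecting like 3-forms: d(omega) = (-3*w) dx ∧ dy ∧ dz + (3*w - 2*x - 6*z) dy ∧ dz ∧ dw + (-z) dx ∧ dy ∧ dw.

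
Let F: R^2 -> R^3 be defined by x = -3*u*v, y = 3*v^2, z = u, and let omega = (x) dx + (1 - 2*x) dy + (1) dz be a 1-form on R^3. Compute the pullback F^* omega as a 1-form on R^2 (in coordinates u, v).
F^* omega = (9*u*v^2 + 1) du + (3*v*(3*u^2 + 12*u*v + 2)) dv

Using F^*(f dg) = (f ∘ F) d(g ∘ F), substitute each coordinate x_i by F_i(u, v) in f_i, and replace dx_i by d F_i = (∂F_i/∂u) du + (∂F_i/∂v) dv.
  For the x component: f_1(F) = -3*u*v; d F_1 = (-3*v) du + (-3*u) dv
  For the y component: f_2(F) = 6*u*v + 1; d F_2 = (0) du + (6*v) dv
  For the z component: f_3(F) = 1; d F_3 = (1) du + (0) dv
Combining and collecting du, dv coefficients:
  coeff of du: 9*u*v^2 + 1
  coeff of dv: 3*v*(3*u^2 + 12*u*v + 2)
F^* omega = (9*u*v^2 + 1) du + (3*v*(3*u^2 + 12*u*v + 2)) dv.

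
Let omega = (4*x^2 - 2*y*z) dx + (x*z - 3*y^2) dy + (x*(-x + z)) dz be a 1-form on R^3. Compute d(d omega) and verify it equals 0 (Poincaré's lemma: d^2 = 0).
d(d omega) = 0

Step 1: d omega = sum_{i<j} (∂f_j/∂x_i - ∂f_i/∂x_j) dx_i ∧ dx_j:
  coeff of dx ∧ dy: 3*z
  coeff of dx ∧ dz: -2*x + 2*y + z
  coeff of dy ∧ dz: -x
Step 2: Apply d again to each 2-form coefficient. The only possible 3-form in R^3 is dx ∧ dy ∧ dz, with coefficient
  ∂(coeff of dy∧dz)/∂x - ∂(coeff of dx∧dz)/∂y + ∂(coeff of dx∧dy)/∂z
  = ∂/∂x (-x) - ∂/∂y (-2*x + 2*y + z) + ∂/∂z (3*z).
Each of these terms simplifies to sums of mixed partials that cancel in pairs. The result is 0 (by equality of mixed partials for smooth functions — Schwarz / Clairaut).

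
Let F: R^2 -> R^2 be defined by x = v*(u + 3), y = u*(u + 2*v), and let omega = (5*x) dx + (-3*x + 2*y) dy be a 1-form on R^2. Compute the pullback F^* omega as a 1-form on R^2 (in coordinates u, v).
F^* omega = (4*u^3 + 6*u^2*v + 7*u*v^2 - 18*u*v - 3*v^2) du + (4*u^3 + 7*u^2*v + 12*u*v + 45*v) dv

Using F^*(f dg) = (f ∘ F) d(g ∘ F), substitute each coordinate x_i by F_i(u, v) in f_i, and replace dx_i by d F_i = (∂F_i/∂u) du + (∂F_i/∂v) dv.
  For the x component: f_1(F) = 5*v*(u + 3); d F_1 = (v) du + (u + 3) dv
  For the y component: f_2(F) = 2*u^2 + u*v - 9*v; d F_2 = (2*u + 2*v) du + (2*u) dv
Combining and collecting du, dv coefficients:
  coeff of du: 4*u^3 + 6*u^2*v + 7*u*v^2 - 18*u*v - 3*v^2
  coeff of dv: 4*u^3 + 7*u^2*v + 12*u*v + 45*v
F^* omega = (4*u^3 + 6*u^2*v + 7*u*v^2 - 18*u*v - 3*v^2) du + (4*u^3 + 7*u^2*v + 12*u*v + 45*v) dv.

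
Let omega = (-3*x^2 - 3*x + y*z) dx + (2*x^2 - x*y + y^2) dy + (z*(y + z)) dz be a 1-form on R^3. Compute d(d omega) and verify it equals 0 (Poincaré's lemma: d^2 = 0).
d(d omega) = 0

Step 1: d omega = sum_{i<j} (∂f_j/∂x_i - ∂f_i/∂x_j) dx_i ∧ dx_j:
  coeff of dx ∧ dy: 4*x - y - z
  coeff of dx ∧ dz: -y
  coeff of dy ∧ dz: z
Step 2: Apply d again to each 2-form coefficient. The only possible 3-form in R^3 is dx ∧ dy ∧ dz, with coefficient
  ∂(coeff of dy∧dz)/∂x - ∂(coeff of dx∧dz)/∂y + ∂(coeff of dx∧dy)/∂z
  = ∂/∂x (z) - ∂/∂y (-y) + ∂/∂z (4*x - y - z).
Each of these terms simplifies to sums of mixed partials that cancel in pairs. The result is 0 (by equality of mixed partials for smooth functions — Schwarz / Clairaut).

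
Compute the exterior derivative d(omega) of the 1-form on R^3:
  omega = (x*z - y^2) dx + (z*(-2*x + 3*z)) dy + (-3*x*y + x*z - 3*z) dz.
d(omega) = (2*y - 2*z) dx ∧ dy + (-x - 3*y + z) dx ∧ dz + (-x - 6*z) dy ∧ dz

For a 1-form omega = sum_i f_i dx_i, the exterior derivative is
  d(omega) = sum_{i < j} (∂f_j/∂x_i - ∂f_i/∂x_j) dx_i ∧ dx_j.
  coefficient of dx ∧ dy: ∂f_2/∂x - ∂f_1/∂y = ∂(z*(-2*x + 3*z))/∂x - ∂(x*z - y^2)/∂y = 2*y - 2*z
  coefficient of dx ∧ dz: ∂f_3/∂x - ∂f_1/∂z = ∂(-3*x*y + x*z - 3*z)/∂x - ∂(x*z - y^2)/∂z = -x - 3*y + z
  coefficient of dy ∧ dz: ∂f_3/∂y - ∂f_2/∂z = ∂(-3*x*y + x*z - 3*z)/∂y - ∂(z*(-2*x + 3*z))/∂z = -x - 6*z
Assembling: d(omega) = (2*y - 2*z) dx ∧ dy + (-x - 3*y + z) dx ∧ dz + (-x - 6*z) dy ∧ dz.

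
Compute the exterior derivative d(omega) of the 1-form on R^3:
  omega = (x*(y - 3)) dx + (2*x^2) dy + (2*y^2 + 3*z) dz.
d(omega) = (3*x) dx ∧ dy + (4*y) dy ∧ dz

For a 1-form omega = sum_i f_i dx_i, the exterior derivative is
  d(omega) = sum_{i < j} (∂f_j/∂x_i - ∂f_i/∂x_j) dx_i ∧ dx_j.
  coefficient of dx ∧ dy: ∂f_2/∂x - ∂f_1/∂y = ∂(2*x^2)/∂x - ∂(x*(y - 3))/∂y = 3*x
  coefficient of dy ∧ dz: ∂f_3/∂y - ∂f_2/∂z = ∂(2*y^2 + 3*z)/∂y - ∂(2*x^2)/∂z = 4*y
Assembling: d(omega) = (3*x) dx ∧ dy + (4*y) dy ∧ dz.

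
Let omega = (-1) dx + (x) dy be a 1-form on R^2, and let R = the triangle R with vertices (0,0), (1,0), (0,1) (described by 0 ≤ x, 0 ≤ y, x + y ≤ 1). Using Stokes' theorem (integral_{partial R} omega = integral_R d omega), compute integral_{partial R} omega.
integral_(partial R) omega = 1/2

Stokes: integral_partial_R omega = integral_R d omega with d omega = (∂Q/∂x - ∂P/∂y) dx ∧ dy.
  ∂Q/∂x = 1
  ∂P/∂y = 0
  integrand = ∂Q/∂x - ∂P/∂y = 1.
Integrating over R: integral_0^1 integral_0^{1-x} (1) dy dx = 1/2.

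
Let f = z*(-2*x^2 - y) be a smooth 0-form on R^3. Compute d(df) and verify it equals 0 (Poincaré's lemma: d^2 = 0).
d(df) = 0

Step 1: df = sum_i (∂f/∂x_i) dx_i = (-4*x*z) dx + (-z) dy + (-2*x^2 - y) dz.
Step 2: Apply d again. Using the 1-form formula, the coefficient of dx ∧ dy in d(df) is ∂^2 f/∂x ∂y - ∂^2 f/∂y ∂x = (0) - (0) = 0 (equality of mixed partials for smooth f).
Similarly for dx ∧ dz and dy ∧ dz — all coefficients vanish. So d(df) = 0.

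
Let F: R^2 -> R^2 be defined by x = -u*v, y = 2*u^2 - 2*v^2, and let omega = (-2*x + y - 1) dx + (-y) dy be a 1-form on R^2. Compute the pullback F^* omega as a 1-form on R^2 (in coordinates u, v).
F^* omega = (-8*u^3 - 2*u^2*v + 6*u*v^2 + 2*v^3 + v) du + (-2*u^3 + 6*u^2*v + 2*u*v^2 + u - 8*v^3) dv

Using F^*(f dg) = (f ∘ F) d(g ∘ F), substitute each coordinate x_i by F_i(u, v) in f_i, and replace dx_i by d F_i = (∂F_i/∂u) du + (∂F_i/∂v) dv.
  For the x component: f_1(F) = 2*u^2 + 2*u*v - 2*v^2 - 1; d F_1 = (-v) du + (-u) dv
  For the y component: f_2(F) = -2*u^2 + 2*v^2; d F_2 = (4*u) du + (-4*v) dv
Combining and collecting du, dv coefficients:
  coeff of du: -8*u^3 - 2*u^2*v + 6*u*v^2 + 2*v^3 + v
  coeff of dv: -2*u^3 + 6*u^2*v + 2*u*v^2 + u - 8*v^3
F^* omega = (-8*u^3 - 2*u^2*v + 6*u*v^2 + 2*v^3 + v) du + (-2*u^3 + 6*u^2*v + 2*u*v^2 + u - 8*v^3) dv.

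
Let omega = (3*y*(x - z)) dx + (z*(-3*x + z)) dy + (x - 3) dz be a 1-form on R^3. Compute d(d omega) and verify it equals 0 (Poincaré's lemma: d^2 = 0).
d(d omega) = 0

Step 1: d omega = sum_{i<j} (∂f_j/∂x_i - ∂f_i/∂x_j) dx_i ∧ dx_j:
  coeff of dx ∧ dy: -3*x
  coeff of dx ∧ dz: 3*y + 1
  coeff of dy ∧ dz: 3*x - 2*z
Step 2: Apply d again to each 2-form coefficient. The only possible 3-form in R^3 is dx ∧ dy ∧ dz, with coefficient
  ∂(coeff of dy∧dz)/∂x - ∂(coeff of dx∧dz)/∂y + ∂(coeff of dx∧dy)/∂z
  = ∂/∂x (3*x - 2*z) - ∂/∂y (3*y + 1) + ∂/∂z (-3*x).
Each of these terms simplifies to sums of mixed partials that cancel in pairs. The result is 0 (by equality of mixed partials for smooth functions — Schwarz / Clairaut).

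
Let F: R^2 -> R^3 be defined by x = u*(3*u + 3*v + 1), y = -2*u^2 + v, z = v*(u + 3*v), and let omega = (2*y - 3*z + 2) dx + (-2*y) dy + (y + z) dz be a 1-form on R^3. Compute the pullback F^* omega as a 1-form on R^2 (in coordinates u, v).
F^* omega = (-40*u^3 - 32*u^2*v - 4*u^2 - 62*u*v^2 + 17*u*v + 12*u - 24*v^3 - 2*v^2 + 8*v + 2) du + (-14*u^3 - 20*u^2*v + 4*u^2 - 18*u*v^2 + 7*u*v + 6*u + 18*v^3 + 6*v^2 - 2*v) dv

Using F^*(f dg) = (f ∘ F) d(g ∘ F), substitute each coordinate x_i by F_i(u, v) in f_i, and replace dx_i by d F_i = (∂F_i/∂u) du + (∂F_i/∂v) dv.
  For the x component: f_1(F) = -4*u^2 - 3*u*v - 9*v^2 + 2*v + 2; d F_1 = (6*u + 3*v + 1) du + (3*u) dv
  For the y component: f_2(F) = 4*u^2 - 2*v; d F_2 = (-4*u) du + (1) dv
  For the z component: f_3(F) = -2*u^2 + u*v + 3*v^2 + v; d F_3 = (v) du + (u + 6*v) dv
Combining and collecting du, dv coefficients:
  coeff of du: -40*u^3 - 32*u^2*v - 4*u^2 - 62*u*v^2 + 17*u*v + 12*u - 24*v^3 - 2*v^2 + 8*v + 2
  coeff of dv: -14*u^3 - 20*u^2*v + 4*u^2 - 18*u*v^2 + 7*u*v + 6*u + 18*v^3 + 6*v^2 - 2*v
F^* omega = (-40*u^3 - 32*u^2*v - 4*u^2 - 62*u*v^2 + 17*u*v + 12*u - 24*v^3 - 2*v^2 + 8*v + 2) du + (-14*u^3 - 20*u^2*v + 4*u^2 - 18*u*v^2 + 7*u*v + 6*u + 18*v^3 + 6*v^2 - 2*v) dv.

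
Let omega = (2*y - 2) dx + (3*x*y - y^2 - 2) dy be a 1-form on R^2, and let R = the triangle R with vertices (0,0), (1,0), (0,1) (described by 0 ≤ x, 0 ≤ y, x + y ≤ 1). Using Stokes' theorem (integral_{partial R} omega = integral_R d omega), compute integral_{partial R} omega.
integral_(partial R) omega = -1/2

Stokes: integral_partial_R omega = integral_R d omega with d omega = (∂Q/∂x - ∂P/∂y) dx ∧ dy.
  ∂Q/∂x = 3*y
  ∂P/∂y = 2
  integrand = ∂Q/∂x - ∂P/∂y = 3*y - 2.
Integrating over R: integral_0^1 integral_0^{1-x} (3*y - 2) dy dx = -1/2.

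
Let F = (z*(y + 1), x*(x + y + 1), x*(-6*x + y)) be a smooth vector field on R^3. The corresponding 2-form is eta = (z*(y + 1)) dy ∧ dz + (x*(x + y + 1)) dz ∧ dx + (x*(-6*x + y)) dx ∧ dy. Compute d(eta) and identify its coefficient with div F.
d(eta) = (x) dx ∧ dy ∧ dz; div F = x

For a 2-form in R^3 of the form above, applying d gives a 3-form with coefficient ∂P/∂x + ∂Q/∂y + ∂R/∂z:
  ∂P/∂x = 0
  ∂Q/∂y = x
  ∂R/∂z = 0
Sum = x, which is exactly div F.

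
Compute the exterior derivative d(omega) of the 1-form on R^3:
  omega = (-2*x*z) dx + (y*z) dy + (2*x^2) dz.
d(omega) = (6*x) dx ∧ dz + (-y) dy ∧ dz

For a 1-form omega = sum_i f_i dx_i, the exterior derivative is
  d(omega) = sum_{i < j} (∂f_j/∂x_i - ∂f_i/∂x_j) dx_i ∧ dx_j.
  coefficient of dx ∧ dz: ∂f_3/∂x - ∂f_1/∂z = ∂(2*x^2)/∂x - ∂(-2*x*z)/∂z = 6*x
  coefficient of dy ∧ dz: ∂f_3/∂y - ∂f_2/∂z = ∂(2*x^2)/∂y - ∂(y*z)/∂z = -y
Assembling: d(omega) = (6*x) dx ∧ dz + (-y) dy ∧ dz.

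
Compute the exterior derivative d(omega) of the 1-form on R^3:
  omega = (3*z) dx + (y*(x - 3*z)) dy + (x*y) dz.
d(omega) = (y) dx ∧ dy + (y - 3) dx ∧ dz + (x + 3*y) dy ∧ dz

For a 1-form omega = sum_i f_i dx_i, the exterior derivative is
  d(omega) = sum_{i < j} (∂f_j/∂x_i - ∂f_i/∂x_j) dx_i ∧ dx_j.
  coefficient of dx ∧ dy: ∂f_2/∂x - ∂f_1/∂y = ∂(y*(x - 3*z))/∂x - ∂(3*z)/∂y = y
  coefficient of dx ∧ dz: ∂f_3/∂x - ∂f_1/∂z = ∂(x*y)/∂x - ∂(3*z)/∂z = y - 3
  coefficient of dy ∧ dz: ∂f_3/∂y - ∂f_2/∂z = ∂(x*y)/∂y - ∂(y*(x - 3*z))/∂z = x + 3*y
Assembling: d(omega) = (y) dx ∧ dy + (y - 3) dx ∧ dz + (x + 3*y) dy ∧ dz.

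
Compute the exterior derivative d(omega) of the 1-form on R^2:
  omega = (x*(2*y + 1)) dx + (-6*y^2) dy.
d(omega) = (-2*x) dx ∧ dy

For a 1-form omega = sum_i f_i dx_i, the exterior derivative is
  d(omega) = sum_{i < j} (∂f_j/∂x_i - ∂f_i/∂x_j) dx_i ∧ dx_j.
  coefficient of dx ∧ dy: ∂f_2/∂x - ∂f_1/∂y = ∂(-6*y^2)/∂x - ∂(x*(2*y + 1))/∂y = -2*x
Assembling: d(omega) = (-2*x) dx ∧ dy.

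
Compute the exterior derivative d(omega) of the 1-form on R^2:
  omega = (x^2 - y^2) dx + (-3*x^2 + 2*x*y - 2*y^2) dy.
d(omega) = (-6*x + 4*y) dx ∧ dy

For a 1-form omega = sum_i f_i dx_i, the exterior derivative is
  d(omega) = sum_{i < j} (∂f_j/∂x_i - ∂f_i/∂x_j) dx_i ∧ dx_j.
  coefficient of dx ∧ dy: ∂f_2/∂x - ∂f_1/∂y = ∂(-3*x^2 + 2*x*y - 2*y^2)/∂x - ∂(x^2 - y^2)/∂y = -6*x + 4*y
Assembling: d(omega) = (-6*x + 4*y) dx ∧ dy.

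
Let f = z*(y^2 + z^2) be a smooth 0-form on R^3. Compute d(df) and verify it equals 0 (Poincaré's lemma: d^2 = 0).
d(df) = 0

Step 1: df = sum_i (∂f/∂x_i) dx_i = (0) dx + (2*y*z) dy + (y^2 + 3*z^2) dz.
Step 2: Apply d again. Using the 1-form formula, the coefficient of dx ∧ dy in d(df) is ∂^2 f/∂x ∂y - ∂^2 f/∂y ∂x = (0) - (0) = 0 (equality of mixed partials for smooth f).
Similarly for dx ∧ dz and dy ∧ dz — all coefficients vanish. So d(df) = 0.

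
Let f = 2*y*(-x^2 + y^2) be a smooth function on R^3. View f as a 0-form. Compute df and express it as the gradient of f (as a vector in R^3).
df = (-4*x*y) dx + (-2*x^2 + 6*y^2) dy + (0) dz; grad f = (-4*x*y, -2*x^2 + 6*y^2, 0)

For a 0-form f, d f = (∂f/∂x) dx + (∂f/∂y) dy + (∂f/∂z) dz. The components of the vector representation are exactly the entries of grad f in Cartesian coordinates:
  ∂f/∂x = -4*x*y
  ∂f/∂y = -2*x^2 + 6*y^2
  ∂f/∂z = 0.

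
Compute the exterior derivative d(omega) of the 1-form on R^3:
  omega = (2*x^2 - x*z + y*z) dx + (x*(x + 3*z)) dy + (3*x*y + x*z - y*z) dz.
d(omega) = (2*x + 2*z) dx ∧ dy + (x + 2*y + z) dx ∧ dz + (-z) dy ∧ dz

For a 1-form omega = sum_i f_i dx_i, the exterior derivative is
  d(omega) = sum_{i < j} (∂f_j/∂x_i - ∂f_i/∂x_j) dx_i ∧ dx_j.
  coefficient of dx ∧ dy: ∂f_2/∂x - ∂f_1/∂y = ∂(x*(x + 3*z))/∂x - ∂(2*x^2 - x*z + y*z)/∂y = 2*x + 2*z
  coefficient of dx ∧ dz: ∂f_3/∂x - ∂f_1/∂z = ∂(3*x*y + x*z - y*z)/∂x - ∂(2*x^2 - x*z + y*z)/∂z = x + 2*y + z
  coefficient of dy ∧ dz: ∂f_3/∂y - ∂f_2/∂z = ∂(3*x*y + x*z - y*z)/∂y - ∂(x*(x + 3*z))/∂z = -z
Assembling: d(omega) = (2*x + 2*z) dx ∧ dy + (x + 2*y + z) dx ∧ dz + (-z) dy ∧ dz.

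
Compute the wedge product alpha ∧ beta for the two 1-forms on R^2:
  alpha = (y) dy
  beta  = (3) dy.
alpha ∧ beta = 0

Distribute the wedge, using dx_i ∧ dx_j = -dx_j ∧ dx_i and dx_i ∧ dx_i = 0. For each pair (i, j) with i < j, the coefficient of dx_i ∧ dx_j in alpha ∧ beta is (alpha_i * beta_j - alpha_j * beta_i). Collecting: alpha ∧ beta = 0.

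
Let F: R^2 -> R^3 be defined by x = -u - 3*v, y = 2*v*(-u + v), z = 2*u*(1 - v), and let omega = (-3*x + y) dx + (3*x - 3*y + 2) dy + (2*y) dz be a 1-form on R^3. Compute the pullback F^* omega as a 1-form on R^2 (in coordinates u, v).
F^* omega = (-4*u*v^2 - 3*u + 4*v^3 + 24*v^2 - 13*v) du + (-4*u^2*v + 6*u^2 + 28*u*v^2 + 12*u*v - 13*u - 24*v^3 - 42*v^2 - 19*v) dv

Using F^*(f dg) = (f ∘ F) d(g ∘ F), substitute each coordinate x_i by F_i(u, v) in f_i, and replace dx_i by d F_i = (∂F_i/∂u) du + (∂F_i/∂v) dv.
  For the x component: f_1(F) = -2*u*v + 3*u + 2*v^2 + 9*v; d F_1 = (-1) du + (-3) dv
  For the y component: f_2(F) = 6*u*v - 3*u - 6*v^2 - 9*v + 2; d F_2 = (-2*v) du + (-2*u + 4*v) dv
  For the z component: f_3(F) = 4*v*(-u + v); d F_3 = (2 - 2*v) du + (-2*u) dv
Combining and collecting du, dv coefficients:
  coeff of du: -4*u*v^2 - 3*u + 4*v^3 + 24*v^2 - 13*v
  coeff of dv: -4*u^2*v + 6*u^2 + 28*u*v^2 + 12*u*v - 13*u - 24*v^3 - 42*v^2 - 19*v
F^* omega = (-4*u*v^2 - 3*u + 4*v^3 + 24*v^2 - 13*v) du + (-4*u^2*v + 6*u^2 + 28*u*v^2 + 12*u*v - 13*u - 24*v^3 - 42*v^2 - 19*v) dv.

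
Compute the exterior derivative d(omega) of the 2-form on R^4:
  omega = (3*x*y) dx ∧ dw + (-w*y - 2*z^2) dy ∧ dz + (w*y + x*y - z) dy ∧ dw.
d(omega) = (-3*x + y) dx ∧ dy ∧ dw + (1 - y) dy ∧ dz ∧ dw

For a 2-form omega = sum_{i<j} g_{ij} dx_i ∧ dx_j, the exterior derivative is
  d(omega) = sum_{i<j} d(g_{ij}) ∧ dx_i ∧ dx_j = sum_{i<j, k} (∂g_{ij}/∂x_k) dx_k ∧ dx_i ∧ dx_j.
Expand each term, using dx_k ∧ dx_i ∧ dx_j = sgn(permutation) dx_{(a)} ∧ dx_{(b)} ∧ dx_{(c)} with (a < b < c) sorted:
  d(3*x*y) includes (∂/∂y)(3*x*y) dy = (3*x) dy, which multiplied by dx ∧ dw gives (-3*x) dx ∧ dy ∧ dw
  d(-w*y - 2*z^2) includes (∂/∂w)(-w*y - 2*z^2) dw = (-y) dw, which multiplied by dy ∧ dz gives (-y) dy ∧ dz ∧ dw
  d(w*y + x*y - z) includes (∂/∂x)(w*y + x*y - z) dx = (y) dx, which multiplied by dy ∧ dw gives (y) dx ∧ dy ∧ dw
  d(w*y + x*y - z) includes (∂/∂z)(w*y + x*y - z) dz = (-1) dz, which multiplied by dy ∧ dw gives (1) dy ∧ dz ∧ dw
Collecting like 3-forms: d(omega) = (-3*x + y) dx ∧ dy ∧ dw + (1 - y) dy ∧ dz ∧ dw.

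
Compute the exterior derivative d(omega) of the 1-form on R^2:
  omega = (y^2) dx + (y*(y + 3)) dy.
d(omega) = (-2*y) dx ∧ dy

For a 1-form omega = sum_i f_i dx_i, the exterior derivative is
  d(omega) = sum_{i < j} (∂f_j/∂x_i - ∂f_i/∂x_j) dx_i ∧ dx_j.
  coefficient of dx ∧ dy: ∂f_2/∂x - ∂f_1/∂y = ∂(y*(y + 3))/∂x - ∂(y^2)/∂y = -2*y
Assembling: d(omega) = (-2*y) dx ∧ dy.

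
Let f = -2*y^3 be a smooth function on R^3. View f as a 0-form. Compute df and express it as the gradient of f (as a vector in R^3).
df = (0) dx + (-6*y^2) dy + (0) dz; grad f = (0, -6*y^2, 0)

For a 0-form f, d f = (∂f/∂x) dx + (∂f/∂y) dy + (∂f/∂z) dz. The components of the vector representation are exactly the entries of grad f in Cartesian coordinates:
  ∂f/∂x = 0
  ∂f/∂y = -6*y^2
  ∂f/∂z = 0.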